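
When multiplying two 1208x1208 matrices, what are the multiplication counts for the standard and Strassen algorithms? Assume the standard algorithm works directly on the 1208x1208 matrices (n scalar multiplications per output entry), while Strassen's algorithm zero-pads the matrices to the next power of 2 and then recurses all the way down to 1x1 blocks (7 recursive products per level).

Matrix multiplication for 1208x1208 matrices:

Strassen's algorithm requires power-of-2 dimensions. Pad 1208x1208 to 2048x2048 (next power of 2).

Standard algorithm: 1208^3 = 1762790912 multiplications
Strassen's algorithm: 7^(log2(2048)) = 7^11 = 1977326743 multiplications
Difference: 1762790912 - 1977326743 = -214535831 (Strassen uses MORE here due to padding overhead — for small or just-over-power-of-2 n, padding can outweigh the per-level savings)

Standard: 1762790912 multiplications (1208^3). Strassen: 1977326743 multiplications (7^11, after padding to 2048x2048). Strassen reduces 8 recursive multiplications to 7 at each level.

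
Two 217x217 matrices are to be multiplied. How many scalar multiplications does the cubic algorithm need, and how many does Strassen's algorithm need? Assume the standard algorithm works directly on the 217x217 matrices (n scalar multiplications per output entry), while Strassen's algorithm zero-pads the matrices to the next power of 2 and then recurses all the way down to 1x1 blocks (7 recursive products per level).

Matrix multiplication for 217x217 matrices:

Strassen's algorithm requires power-of-2 dimensions. Pad 217x217 to 256x256 (next power of 2).

Standard algorithm: 217^3 = 10218313 multiplications
Strassen's algorithm: 7^(log2(256)) = 7^8 = 5764801 multiplications
Savings: 10218313 - 5764801 = 4453512 multiplications

Standard: 10218313 multiplications (217^3). Strassen: 5764801 multiplications (7^8, after padding to 256x256). Strassen reduces 8 recursive multiplications to 7 at each level.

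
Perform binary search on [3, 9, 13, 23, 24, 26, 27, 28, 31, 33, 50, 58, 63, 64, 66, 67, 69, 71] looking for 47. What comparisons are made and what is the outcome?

Binary search for 47 in [3, 9, 13, 23, 24, 26, 27, 28, 31, 33, 50, 58, 63, 64, 66, 67, 69, 71]:

lo=0, hi=17, mid=8, arr[mid]=31 -> 31 < 47, search right half
lo=9, hi=17, mid=13, arr[mid]=64 -> 64 > 47, search left half
lo=9, hi=12, mid=10, arr[mid]=50 -> 50 > 47, search left half
lo=9, hi=9, mid=9, arr[mid]=33 -> 33 < 47, search right half
lo=10 > hi=9, target 47 not found

Binary search determines that 47 is not in the array after 4 comparisons. The search space was exhausted without finding the target.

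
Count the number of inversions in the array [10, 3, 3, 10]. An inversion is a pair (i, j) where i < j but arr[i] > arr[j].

Finding inversions in [10, 3, 3, 10]:

(0, 1): arr[0]=10 > arr[1]=3
(0, 2): arr[0]=10 > arr[2]=3

Total inversions: 2

The array has 2 inversion(s): (0,1), (0,2). Each pair (i,j) satisfies i < j and arr[i] > arr[j].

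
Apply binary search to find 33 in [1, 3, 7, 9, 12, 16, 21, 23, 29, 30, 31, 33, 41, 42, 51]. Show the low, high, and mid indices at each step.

Binary search for 33 in [1, 3, 7, 9, 12, 16, 21, 23, 29, 30, 31, 33, 41, 42, 51]:

lo=0, hi=14, mid=7, arr[mid]=23 -> 23 < 33, search right half
lo=8, hi=14, mid=11, arr[mid]=33 -> Found target at index 11!

Binary search finds 33 at index 11 after 2 comparisons. The search repeatedly halves the search space by comparing with the middle element.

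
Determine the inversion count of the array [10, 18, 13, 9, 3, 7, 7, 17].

Finding inversions in [10, 18, 13, 9, 3, 7, 7, 17]:

(0, 3): arr[0]=10 > arr[3]=9
(0, 4): arr[0]=10 > arr[4]=3
(0, 5): arr[0]=10 > arr[5]=7
(0, 6): arr[0]=10 > arr[6]=7
(1, 2): arr[1]=18 > arr[2]=13
(1, 3): arr[1]=18 > arr[3]=9
(1, 4): arr[1]=18 > arr[4]=3
(1, 5): arr[1]=18 > arr[5]=7
(1, 6): arr[1]=18 > arr[6]=7
(1, 7): arr[1]=18 > arr[7]=17
(2, 3): arr[2]=13 > arr[3]=9
(2, 4): arr[2]=13 > arr[4]=3
(2, 5): arr[2]=13 > arr[5]=7
(2, 6): arr[2]=13 > arr[6]=7
(3, 4): arr[3]=9 > arr[4]=3
(3, 5): arr[3]=9 > arr[5]=7
(3, 6): arr[3]=9 > arr[6]=7

Total inversions: 17

The array has 17 inversion(s): (0,3), (0,4), (0,5), (0,6), (1,2), (1,3), (1,4), (1,5), (1,6), (1,7), (2,3), (2,4), (2,5), (2,6), (3,4), (3,5), (3,6). Each pair (i,j) satisfies i < j and arr[i] > arr[j].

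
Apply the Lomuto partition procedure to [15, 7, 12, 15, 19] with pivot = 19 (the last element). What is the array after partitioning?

Lomuto partition with pivot = 19:

Initial array: [15, 7, 12, 15, 19]

arr[0]=15 <= 19: swap with position 0, array becomes [15, 7, 12, 15, 19]
arr[1]=7 <= 19: swap with position 1, array becomes [15, 7, 12, 15, 19]
arr[2]=12 <= 19: swap with position 2, array becomes [15, 7, 12, 15, 19]
arr[3]=15 <= 19: swap with position 3, array becomes [15, 7, 12, 15, 19]

Place pivot at position 4: [15, 7, 12, 15, 19]
Pivot position: 4

After partitioning with pivot 19, the array becomes [15, 7, 12, 15, 19]. The pivot is placed at index 4. All elements to the left of the pivot are <= 19, and all elements to the right are > 19.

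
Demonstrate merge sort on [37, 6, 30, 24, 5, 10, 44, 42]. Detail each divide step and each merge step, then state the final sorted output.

Merge sort trace:

Split: [37, 6, 30, 24, 5, 10, 44, 42] -> [37, 6, 30, 24] and [5, 10, 44, 42]
  Split: [37, 6, 30, 24] -> [37, 6] and [30, 24]
    Split: [37, 6] -> [37] and [6]
    Merge: [37] + [6] -> [6, 37]
    Split: [30, 24] -> [30] and [24]
    Merge: [30] + [24] -> [24, 30]
  Merge: [6, 37] + [24, 30] -> [6, 24, 30, 37]
  Split: [5, 10, 44, 42] -> [5, 10] and [44, 42]
    Split: [5, 10] -> [5] and [10]
    Merge: [5] + [10] -> [5, 10]
    Split: [44, 42] -> [44] and [42]
    Merge: [44] + [42] -> [42, 44]
  Merge: [5, 10] + [42, 44] -> [5, 10, 42, 44]
Merge: [6, 24, 30, 37] + [5, 10, 42, 44] -> [5, 6, 10, 24, 30, 37, 42, 44]

Final sorted array: [5, 6, 10, 24, 30, 37, 42, 44]

The merge sort proceeds by recursively splitting the array and merging sorted halves.
After all merges, the sorted array is [5, 6, 10, 24, 30, 37, 42, 44].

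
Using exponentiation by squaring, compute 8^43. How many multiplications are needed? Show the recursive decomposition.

Computing 8^43 by squaring (build up from 8^1; each line after the first costs one multiplication):

8^1 = 8
8^2 = (8^1)^2 = 8^2 = 64
8^4 = (8^2)^2 = 64^2 = 4096
8^5 = 8 * 8^4 = 8 * 4096 = 32768
8^10 = (8^5)^2 = 32768^2 = 1073741824
8^20 = (8^10)^2 = 1073741824^2 = 1152921504606846976
8^21 = 8 * 8^20 = 8 * 1152921504606846976 = 9223372036854775808
8^42 = (8^21)^2 = 9223372036854775808^2 = 85070591730234615865843651857942052864
8^43 = 8 * 8^42 = 8 * 85070591730234615865843651857942052864 = 680564733841876926926749214863536422912

Result: 680564733841876926926749214863536422912
Multiplications needed: 8 (8 lines after 8^1)

8^43 = 680564733841876926926749214863536422912. Using exponentiation by squaring, this requires 8 multiplications. The key idea: if the exponent is even, square the half-power; if odd, multiply by the base once.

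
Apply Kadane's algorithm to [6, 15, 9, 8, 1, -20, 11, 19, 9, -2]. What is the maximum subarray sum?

Using Kadane's algorithm on [6, 15, 9, 8, 1, -20, 11, 19, 9, -2]:

Scanning through the array:
Position 1 (value 15): max_ending_here = 21, max_so_far = 21
Position 2 (value 9): max_ending_here = 30, max_so_far = 30
Position 3 (value 8): max_ending_here = 38, max_so_far = 38
Position 4 (value 1): max_ending_here = 39, max_so_far = 39
Position 5 (value -20): max_ending_here = 19, max_so_far = 39
Position 6 (value 11): max_ending_here = 30, max_so_far = 39
Position 7 (value 19): max_ending_here = 49, max_so_far = 49
Position 8 (value 9): max_ending_here = 58, max_so_far = 58
Position 9 (value -2): max_ending_here = 56, max_so_far = 58

Maximum subarray: [6, 15, 9, 8, 1, -20, 11, 19, 9]
Maximum sum: 58

The maximum subarray is [6, 15, 9, 8, 1, -20, 11, 19, 9] with sum 58. This subarray runs from index 0 to index 8.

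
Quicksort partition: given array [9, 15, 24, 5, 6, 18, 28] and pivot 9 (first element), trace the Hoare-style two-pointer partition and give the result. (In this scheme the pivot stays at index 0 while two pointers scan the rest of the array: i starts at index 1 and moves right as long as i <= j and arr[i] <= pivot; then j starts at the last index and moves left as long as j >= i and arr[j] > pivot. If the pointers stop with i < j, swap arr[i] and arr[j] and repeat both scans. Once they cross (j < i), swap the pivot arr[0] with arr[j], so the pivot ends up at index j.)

Hoare-style two-pointer partition with pivot = 9:

Initial array: [9, 15, 24, 5, 6, 18, 28]

Pointers start at i = 1, j = 6.
i stops at index 1 (arr[1]=15 > 9), j stops at index 4 (arr[4]=6 <= 9): swap arr[1] and arr[4], array becomes [9, 6, 24, 5, 15, 18, 28]
i stops at index 2 (arr[2]=24 > 9), j stops at index 3 (arr[3]=5 <= 9): swap arr[2] and arr[3], array becomes [9, 6, 5, 24, 15, 18, 28]
i ends at 3, j ends at 2: the pointers have crossed (j < i), so scanning stops.

Swap pivot arr[0] with arr[2] to place pivot at position 2: [5, 6, 9, 24, 15, 18, 28]
Pivot position: 2

After partitioning with pivot 9, the array becomes [5, 6, 9, 24, 15, 18, 28]. The pivot is placed at index 2. All elements to the left of the pivot are <= 9, and all elements to the right are > 9.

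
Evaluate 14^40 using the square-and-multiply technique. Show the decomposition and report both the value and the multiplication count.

Computing 14^40 by squaring (build up from 14^1; each line after the first costs one multiplication):

14^1 = 14
14^2 = (14^1)^2 = 14^2 = 196
14^4 = (14^2)^2 = 196^2 = 38416
14^5 = 14 * 14^4 = 14 * 38416 = 537824
14^10 = (14^5)^2 = 537824^2 = 289254654976
14^20 = (14^10)^2 = 289254654976^2 = 83668255425284801560576
14^40 = (14^20)^2 = 83668255425284801560576^2 = 7000376965910699630056503868178506524997451776

Result: 7000376965910699630056503868178506524997451776
Multiplications needed: 6 (6 lines after 14^1)

14^40 = 7000376965910699630056503868178506524997451776. Using exponentiation by squaring, this requires 6 multiplications. The key idea: if the exponent is even, square the half-power; if odd, multiply by the base once.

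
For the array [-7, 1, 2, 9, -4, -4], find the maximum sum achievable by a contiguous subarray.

Using Kadane's algorithm on [-7, 1, 2, 9, -4, -4]:

Scanning through the array:
Position 1 (value 1): max_ending_here = 1, max_so_far = 1
Position 2 (value 2): max_ending_here = 3, max_so_far = 3
Position 3 (value 9): max_ending_here = 12, max_so_far = 12
Position 4 (value -4): max_ending_here = 8, max_so_far = 12
Position 5 (value -4): max_ending_here = 4, max_so_far = 12

Maximum subarray: [1, 2, 9]
Maximum sum: 12

The maximum subarray is [1, 2, 9] with sum 12. This subarray runs from index 1 to index 3.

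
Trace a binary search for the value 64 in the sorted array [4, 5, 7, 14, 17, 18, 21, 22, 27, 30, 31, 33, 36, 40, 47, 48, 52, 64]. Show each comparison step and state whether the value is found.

Binary search for 64 in [4, 5, 7, 14, 17, 18, 21, 22, 27, 30, 31, 33, 36, 40, 47, 48, 52, 64]:

lo=0, hi=17, mid=8, arr[mid]=27 -> 27 < 64, search right half
lo=9, hi=17, mid=13, arr[mid]=40 -> 40 < 64, search right half
lo=14, hi=17, mid=15, arr[mid]=48 -> 48 < 64, search right half
lo=16, hi=17, mid=16, arr[mid]=52 -> 52 < 64, search right half
lo=17, hi=17, mid=17, arr[mid]=64 -> Found target at index 17!

Binary search finds 64 at index 17 after 5 comparisons. The search repeatedly halves the search space by comparing with the middle element.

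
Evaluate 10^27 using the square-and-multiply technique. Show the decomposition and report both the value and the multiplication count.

Computing 10^27 by squaring (build up from 10^1; each line after the first costs one multiplication):

10^1 = 10
10^2 = (10^1)^2 = 10^2 = 100
10^3 = 10 * 10^2 = 10 * 100 = 1000
10^6 = (10^3)^2 = 1000^2 = 1000000
10^12 = (10^6)^2 = 1000000^2 = 1000000000000
10^13 = 10 * 10^12 = 10 * 1000000000000 = 10000000000000
10^26 = (10^13)^2 = 10000000000000^2 = 100000000000000000000000000
10^27 = 10 * 10^26 = 10 * 100000000000000000000000000 = 1000000000000000000000000000

Result: 1000000000000000000000000000
Multiplications needed: 7 (7 lines after 10^1)

10^27 = 1000000000000000000000000000. Using exponentiation by squaring, this requires 7 multiplications. The key idea: if the exponent is even, square the half-power; if odd, multiply by the base once.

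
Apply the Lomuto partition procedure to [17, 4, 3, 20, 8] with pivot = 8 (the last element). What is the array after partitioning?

Lomuto partition with pivot = 8:

Initial array: [17, 4, 3, 20, 8]

arr[0]=17 > 8: no swap
arr[1]=4 <= 8: swap with position 0, array becomes [4, 17, 3, 20, 8]
arr[2]=3 <= 8: swap with position 1, array becomes [4, 3, 17, 20, 8]
arr[3]=20 > 8: no swap

Place pivot at position 2: [4, 3, 8, 20, 17]
Pivot position: 2

After partitioning with pivot 8, the array becomes [4, 3, 8, 20, 17]. The pivot is placed at index 2. All elements to the left of the pivot are <= 8, and all elements to the right are > 8.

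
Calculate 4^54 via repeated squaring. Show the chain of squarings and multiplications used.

Computing 4^54 by squaring (build up from 4^1; each line after the first costs one multiplication):

4^1 = 4
4^2 = (4^1)^2 = 4^2 = 16
4^3 = 4 * 4^2 = 4 * 16 = 64
4^6 = (4^3)^2 = 64^2 = 4096
4^12 = (4^6)^2 = 4096^2 = 16777216
4^13 = 4 * 4^12 = 4 * 16777216 = 67108864
4^26 = (4^13)^2 = 67108864^2 = 4503599627370496
4^27 = 4 * 4^26 = 4 * 4503599627370496 = 18014398509481984
4^54 = (4^27)^2 = 18014398509481984^2 = 324518553658426726783156020576256

Result: 324518553658426726783156020576256
Multiplications needed: 8 (8 lines after 4^1)

4^54 = 324518553658426726783156020576256. Using exponentiation by squaring, this requires 8 multiplications. The key idea: if the exponent is even, square the half-power; if odd, multiply by the base once.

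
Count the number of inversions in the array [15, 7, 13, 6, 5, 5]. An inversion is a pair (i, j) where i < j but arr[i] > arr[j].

Finding inversions in [15, 7, 13, 6, 5, 5]:

(0, 1): arr[0]=15 > arr[1]=7
(0, 2): arr[0]=15 > arr[2]=13
(0, 3): arr[0]=15 > arr[3]=6
(0, 4): arr[0]=15 > arr[4]=5
(0, 5): arr[0]=15 > arr[5]=5
(1, 3): arr[1]=7 > arr[3]=6
(1, 4): arr[1]=7 > arr[4]=5
(1, 5): arr[1]=7 > arr[5]=5
(2, 3): arr[2]=13 > arr[3]=6
(2, 4): arr[2]=13 > arr[4]=5
(2, 5): arr[2]=13 > arr[5]=5
(3, 4): arr[3]=6 > arr[4]=5
(3, 5): arr[3]=6 > arr[5]=5

Total inversions: 13

The array has 13 inversion(s): (0,1), (0,2), (0,3), (0,4), (0,5), (1,3), (1,4), (1,5), (2,3), (2,4), (2,5), (3,4), (3,5). Each pair (i,j) satisfies i < j and arr[i] > arr[j].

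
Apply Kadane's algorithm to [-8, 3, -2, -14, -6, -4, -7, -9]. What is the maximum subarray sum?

Using Kadane's algorithm on [-8, 3, -2, -14, -6, -4, -7, -9]:

Scanning through the array:
Position 1 (value 3): max_ending_here = 3, max_so_far = 3
Position 2 (value -2): max_ending_here = 1, max_so_far = 3
Position 3 (value -14): max_ending_here = -13, max_so_far = 3
Position 4 (value -6): max_ending_here = -6, max_so_far = 3
Position 5 (value -4): max_ending_here = -4, max_so_far = 3
Position 6 (value -7): max_ending_here = -7, max_so_far = 3
Position 7 (value -9): max_ending_here = -9, max_so_far = 3

Maximum subarray: [3]
Maximum sum: 3

The maximum subarray is [3] with sum 3. This subarray runs from index 1 to index 1.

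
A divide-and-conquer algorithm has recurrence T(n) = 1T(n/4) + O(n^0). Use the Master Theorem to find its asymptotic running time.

Master Theorem for T(n) = 1T(n/4) + O(n^0):

a = 1, b = 4, c = 0
log_b(a) = log_4(1) = 0.0000

Case 2: c = 0 = log_4(1) = 0.0000
T(n) = O(n^0 log n) = O(log n)

For T(n) = 1T(n/4) + O(n^0): log_4(1) = 0.0000. This is Case 2 of the Master Theorem (c = log_b(a), equal work at all levels), giving O(log n).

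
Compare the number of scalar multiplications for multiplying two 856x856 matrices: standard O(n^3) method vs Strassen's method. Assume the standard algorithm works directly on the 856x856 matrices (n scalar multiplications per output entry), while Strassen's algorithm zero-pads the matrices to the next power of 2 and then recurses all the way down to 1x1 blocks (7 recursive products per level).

Matrix multiplication for 856x856 matrices:

Strassen's algorithm requires power-of-2 dimensions. Pad 856x856 to 1024x1024 (next power of 2).

Standard algorithm: 856^3 = 627222016 multiplications
Strassen's algorithm: 7^(log2(1024)) = 7^10 = 282475249 multiplications
Savings: 627222016 - 282475249 = 344746767 multiplications

Standard: 627222016 multiplications (856^3). Strassen: 282475249 multiplications (7^10, after padding to 1024x1024). Strassen reduces 8 recursive multiplications to 7 at each level.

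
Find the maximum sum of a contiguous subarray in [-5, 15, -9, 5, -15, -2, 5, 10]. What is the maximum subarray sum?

Using Kadane's algorithm on [-5, 15, -9, 5, -15, -2, 5, 10]:

Scanning through the array:
Position 1 (value 15): max_ending_here = 15, max_so_far = 15
Position 2 (value -9): max_ending_here = 6, max_so_far = 15
Position 3 (value 5): max_ending_here = 11, max_so_far = 15
Position 4 (value -15): max_ending_here = -4, max_so_far = 15
Position 5 (value -2): max_ending_here = -2, max_so_far = 15
Position 6 (value 5): max_ending_here = 5, max_so_far = 15
Position 7 (value 10): max_ending_here = 15, max_so_far = 15

Maximum subarray: [15]
Maximum sum: 15

The maximum subarray is [15] with sum 15. This subarray runs from index 1 to index 1.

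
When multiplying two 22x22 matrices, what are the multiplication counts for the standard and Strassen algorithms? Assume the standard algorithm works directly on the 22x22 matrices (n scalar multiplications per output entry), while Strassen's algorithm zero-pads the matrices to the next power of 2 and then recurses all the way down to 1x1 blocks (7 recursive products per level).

Matrix multiplication for 22x22 matrices:

Strassen's algorithm requires power-of-2 dimensions. Pad 22x22 to 32x32 (next power of 2).

Standard algorithm: 22^3 = 10648 multiplications
Strassen's algorithm: 7^(log2(32)) = 7^5 = 16807 multiplications
Difference: 10648 - 16807 = -6159 (Strassen uses MORE here due to padding overhead — for small or just-over-power-of-2 n, padding can outweigh the per-level savings)

Standard: 10648 multiplications (22^3). Strassen: 16807 multiplications (7^5, after padding to 32x32). Strassen reduces 8 recursive multiplications to 7 at each level.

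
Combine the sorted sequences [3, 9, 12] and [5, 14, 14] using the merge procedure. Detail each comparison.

Merging process:

Compare 3 vs 5: take 3 from left. Merged: [3]
Compare 9 vs 5: take 5 from right. Merged: [3, 5]
Compare 9 vs 14: take 9 from left. Merged: [3, 5, 9]
Compare 12 vs 14: take 12 from left. Merged: [3, 5, 9, 12]
Append remaining from right: [14, 14]. Merged: [3, 5, 9, 12, 14, 14]

Final merged array: [3, 5, 9, 12, 14, 14]
Total comparisons: 4

The merged array is [3, 5, 9, 12, 14, 14], requiring 4 comparisons. The merge step runs in O(n) time where n is the total number of elements.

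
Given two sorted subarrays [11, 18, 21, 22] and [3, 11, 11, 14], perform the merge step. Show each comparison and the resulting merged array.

Merging process:

Compare 11 vs 3: take 3 from right. Merged: [3]
Compare 11 vs 11: take 11 from left. Merged: [3, 11]
Compare 18 vs 11: take 11 from right. Merged: [3, 11, 11]
Compare 18 vs 11: take 11 from right. Merged: [3, 11, 11, 11]
Compare 18 vs 14: take 14 from right. Merged: [3, 11, 11, 11, 14]
Append remaining from left: [18, 21, 22]. Merged: [3, 11, 11, 11, 14, 18, 21, 22]

Final merged array: [3, 11, 11, 11, 14, 18, 21, 22]
Total comparisons: 5

The merged array is [3, 11, 11, 11, 14, 18, 21, 22], requiring 5 comparisons. The merge step runs in O(n) time where n is the total number of elements.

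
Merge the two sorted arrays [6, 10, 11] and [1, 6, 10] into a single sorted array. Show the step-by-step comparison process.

Merging process:

Compare 6 vs 1: take 1 from right. Merged: [1]
Compare 6 vs 6: take 6 from left. Merged: [1, 6]
Compare 10 vs 6: take 6 from right. Merged: [1, 6, 6]
Compare 10 vs 10: take 10 from left. Merged: [1, 6, 6, 10]
Compare 11 vs 10: take 10 from right. Merged: [1, 6, 6, 10, 10]
Append remaining from left: [11]. Merged: [1, 6, 6, 10, 10, 11]

Final merged array: [1, 6, 6, 10, 10, 11]
Total comparisons: 5

The merged array is [1, 6, 6, 10, 10, 11], requiring 5 comparisons. The merge step runs in O(n) time where n is the total number of elements.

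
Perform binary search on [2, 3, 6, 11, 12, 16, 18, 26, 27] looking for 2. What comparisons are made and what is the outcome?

Binary search for 2 in [2, 3, 6, 11, 12, 16, 18, 26, 27]:

lo=0, hi=8, mid=4, arr[mid]=12 -> 12 > 2, search left half
lo=0, hi=3, mid=1, arr[mid]=3 -> 3 > 2, search left half
lo=0, hi=0, mid=0, arr[mid]=2 -> Found target at index 0!

Binary search finds 2 at index 0 after 3 comparisons. The search repeatedly halves the search space by comparing with the middle element.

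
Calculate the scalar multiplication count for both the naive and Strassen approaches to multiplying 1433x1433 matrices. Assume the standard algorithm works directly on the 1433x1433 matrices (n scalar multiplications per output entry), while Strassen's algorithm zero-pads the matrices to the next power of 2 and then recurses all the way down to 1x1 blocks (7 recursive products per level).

Matrix multiplication for 1433x1433 matrices:

Strassen's algorithm requires power-of-2 dimensions. Pad 1433x1433 to 2048x2048 (next power of 2).

Standard algorithm: 1433^3 = 2942649737 multiplications
Strassen's algorithm: 7^(log2(2048)) = 7^11 = 1977326743 multiplications
Savings: 2942649737 - 1977326743 = 965322994 multiplications

Standard: 2942649737 multiplications (1433^3). Strassen: 1977326743 multiplications (7^11, after padding to 2048x2048). Strassen reduces 8 recursive multiplications to 7 at each level.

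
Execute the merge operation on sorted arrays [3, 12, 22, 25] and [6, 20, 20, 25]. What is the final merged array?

Merging process:

Compare 3 vs 6: take 3 from left. Merged: [3]
Compare 12 vs 6: take 6 from right. Merged: [3, 6]
Compare 12 vs 20: take 12 from left. Merged: [3, 6, 12]
Compare 22 vs 20: take 20 from right. Merged: [3, 6, 12, 20]
Compare 22 vs 20: take 20 from right. Merged: [3, 6, 12, 20, 20]
Compare 22 vs 25: take 22 from left. Merged: [3, 6, 12, 20, 20, 22]
Compare 25 vs 25: take 25 from left. Merged: [3, 6, 12, 20, 20, 22, 25]
Append remaining from right: [25]. Merged: [3, 6, 12, 20, 20, 22, 25, 25]

Final merged array: [3, 6, 12, 20, 20, 22, 25, 25]
Total comparisons: 7

The merged array is [3, 6, 12, 20, 20, 22, 25, 25], requiring 7 comparisons. The merge step runs in O(n) time where n is the total number of elements.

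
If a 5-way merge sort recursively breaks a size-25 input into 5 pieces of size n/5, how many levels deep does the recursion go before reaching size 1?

For divide and conquer with division factor 5:

Problem sizes at each level:
Level 0: 25
Level 1: 5
Level 2: 1

The root is level 0 and the size-1 base case is level 2 (the tree spans levels 0 through 2, i.e. 3 levels counting the root), so the depth is the number of divisions: log_5(25) = 2

The recursion tree depth is log_5(25) = 2. At each level, the problem size is divided by 5, so it takes 2 divisions to reduce to a base case of size 1. The algorithm makes 5 recursive calls at each level.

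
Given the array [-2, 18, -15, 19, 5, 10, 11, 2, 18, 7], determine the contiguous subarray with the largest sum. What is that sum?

Using Kadane's algorithm on [-2, 18, -15, 19, 5, 10, 11, 2, 18, 7]:

Scanning through the array:
Position 1 (value 18): max_ending_here = 18, max_so_far = 18
Position 2 (value -15): max_ending_here = 3, max_so_far = 18
Position 3 (value 19): max_ending_here = 22, max_so_far = 22
Position 4 (value 5): max_ending_here = 27, max_so_far = 27
Position 5 (value 10): max_ending_here = 37, max_so_far = 37
Position 6 (value 11): max_ending_here = 48, max_so_far = 48
Position 7 (value 2): max_ending_here = 50, max_so_far = 50
Position 8 (value 18): max_ending_here = 68, max_so_far = 68
Position 9 (value 7): max_ending_here = 75, max_so_far = 75

Maximum subarray: [18, -15, 19, 5, 10, 11, 2, 18, 7]
Maximum sum: 75

The maximum subarray is [18, -15, 19, 5, 10, 11, 2, 18, 7] with sum 75. This subarray runs from index 1 to index 9.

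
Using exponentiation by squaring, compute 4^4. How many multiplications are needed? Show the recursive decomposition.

Computing 4^4 by squaring (build up from 4^1; each line after the first costs one multiplication):

4^1 = 4
4^2 = (4^1)^2 = 4^2 = 16
4^4 = (4^2)^2 = 16^2 = 256

Result: 256
Multiplications needed: 2 (2 lines after 4^1)

4^4 = 256. Using exponentiation by squaring, this requires 2 multiplications. The key idea: if the exponent is even, square the half-power; if odd, multiply by the base once.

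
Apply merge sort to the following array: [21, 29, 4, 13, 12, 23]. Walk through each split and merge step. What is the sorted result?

Merge sort trace:

Split: [21, 29, 4, 13, 12, 23] -> [21, 29, 4] and [13, 12, 23]
  Split: [21, 29, 4] -> [21] and [29, 4]
    Split: [29, 4] -> [29] and [4]
    Merge: [29] + [4] -> [4, 29]
  Merge: [21] + [4, 29] -> [4, 21, 29]
  Split: [13, 12, 23] -> [13] and [12, 23]
    Split: [12, 23] -> [12] and [23]
    Merge: [12] + [23] -> [12, 23]
  Merge: [13] + [12, 23] -> [12, 13, 23]
Merge: [4, 21, 29] + [12, 13, 23] -> [4, 12, 13, 21, 23, 29]

Final sorted array: [4, 12, 13, 21, 23, 29]

The merge sort proceeds by recursively splitting the array and merging sorted halves.
After all merges, the sorted array is [4, 12, 13, 21, 23, 29].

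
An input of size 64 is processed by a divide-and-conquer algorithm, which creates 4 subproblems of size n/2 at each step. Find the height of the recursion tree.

For divide and conquer with division factor 2:

Problem sizes at each level:
Level 0: 64
Level 1: 32
Level 2: 16
Level 3: 8
Level 4: 4
Level 5: 2
Level 6: 1

The root is level 0 and the size-1 base case is level 6 (the tree spans levels 0 through 6, i.e. 7 levels counting the root), so the depth is the number of divisions: log_2(64) = 6

The recursion tree depth is log_2(64) = 6. At each level, the problem size is divided by 2, so it takes 6 divisions to reduce to a base case of size 1. The algorithm makes 4 recursive calls at each level.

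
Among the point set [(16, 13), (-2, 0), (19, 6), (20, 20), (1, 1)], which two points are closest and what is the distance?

Computing all pairwise distances among 5 points:

d((16, 13), (-2, 0)) = 22.2036
d((16, 13), (19, 6)) = 7.6158
d((16, 13), (20, 20)) = 8.0623
d((16, 13), (1, 1)) = 19.2094
d((-2, 0), (19, 6)) = 21.8403
d((-2, 0), (20, 20)) = 29.7321
d((-2, 0), (1, 1)) = 3.1623 <-- minimum
d((19, 6), (20, 20)) = 14.0357
d((19, 6), (1, 1)) = 18.6815
d((20, 20), (1, 1)) = 26.8701

Closest pair: (-2, 0) and (1, 1) with distance 3.1623

The closest pair is (-2, 0) and (1, 1) with Euclidean distance 3.1623. For 5 points, brute-force pairwise comparison is shown above. For large n, the divide-and-conquer algorithm (sort by x, recurse on halves, check the dividing strip) achieves O(n log n).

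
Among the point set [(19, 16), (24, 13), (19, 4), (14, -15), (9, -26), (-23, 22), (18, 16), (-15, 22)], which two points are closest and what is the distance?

Computing all pairwise distances among 8 points:

d((19, 16), (24, 13)) = 5.831
d((19, 16), (19, 4)) = 12.0
d((19, 16), (14, -15)) = 31.4006
d((19, 16), (9, -26)) = 43.1741
d((19, 16), (-23, 22)) = 42.4264
d((19, 16), (18, 16)) = 1.0 <-- minimum
d((19, 16), (-15, 22)) = 34.5254
d((24, 13), (19, 4)) = 10.2956
d((24, 13), (14, -15)) = 29.7321
d((24, 13), (9, -26)) = 41.7852
d((24, 13), (-23, 22)) = 47.8539
d((24, 13), (18, 16)) = 6.7082
d((24, 13), (-15, 22)) = 40.025
d((19, 4), (14, -15)) = 19.6469
d((19, 4), (9, -26)) = 31.6228
d((19, 4), (-23, 22)) = 45.6946
d((19, 4), (18, 16)) = 12.0416
d((19, 4), (-15, 22)) = 38.4708
d((14, -15), (9, -26)) = 12.083
d((14, -15), (-23, 22)) = 52.3259
d((14, -15), (18, 16)) = 31.257
d((14, -15), (-15, 22)) = 47.0106
d((9, -26), (-23, 22)) = 57.6888
d((9, -26), (18, 16)) = 42.9535
d((9, -26), (-15, 22)) = 53.6656
d((-23, 22), (18, 16)) = 41.4367
d((-23, 22), (-15, 22)) = 8.0
d((18, 16), (-15, 22)) = 33.541

Closest pair: (19, 16) and (18, 16) with distance 1.0

The closest pair is (19, 16) and (18, 16) with Euclidean distance 1.0. For 8 points, brute-force pairwise comparison is shown above. For large n, the divide-and-conquer algorithm (sort by x, recurse on halves, check the dividing strip) achieves O(n log n).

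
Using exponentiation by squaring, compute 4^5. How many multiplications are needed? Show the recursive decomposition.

Computing 4^5 by squaring (build up from 4^1; each line after the first costs one multiplication):

4^1 = 4
4^2 = (4^1)^2 = 4^2 = 16
4^4 = (4^2)^2 = 16^2 = 256
4^5 = 4 * 4^4 = 4 * 256 = 1024

Result: 1024
Multiplications needed: 3 (3 lines after 4^1)

4^5 = 1024. Using exponentiation by squaring, this requires 3 multiplications. The key idea: if the exponent is even, square the half-power; if odd, multiply by the base once.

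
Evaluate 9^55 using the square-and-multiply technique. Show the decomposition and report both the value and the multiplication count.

Computing 9^55 by squaring (build up from 9^1; each line after the first costs one multiplication):

9^1 = 9
9^2 = (9^1)^2 = 9^2 = 81
9^3 = 9 * 9^2 = 9 * 81 = 729
9^6 = (9^3)^2 = 729^2 = 531441
9^12 = (9^6)^2 = 531441^2 = 282429536481
9^13 = 9 * 9^12 = 9 * 282429536481 = 2541865828329
9^26 = (9^13)^2 = 2541865828329^2 = 6461081889226673298932241
9^27 = 9 * 9^26 = 9 * 6461081889226673298932241 = 58149737003040059690390169
9^54 = (9^27)^2 = 58149737003040059690390169^2 = 3381391913522726342930221472392241170198527451848561
9^55 = 9 * 9^54 = 9 * 3381391913522726342930221472392241170198527451848561 = 30432527221704537086371993251530170531786747066637049

Result: 30432527221704537086371993251530170531786747066637049
Multiplications needed: 9 (9 lines after 9^1)

9^55 = 30432527221704537086371993251530170531786747066637049. Using exponentiation by squaring, this requires 9 multiplications. The key idea: if the exponent is even, square the half-power; if odd, multiply by the base once.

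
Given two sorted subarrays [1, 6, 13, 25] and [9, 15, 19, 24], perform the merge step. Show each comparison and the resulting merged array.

Merging process:

Compare 1 vs 9: take 1 from left. Merged: [1]
Compare 6 vs 9: take 6 from left. Merged: [1, 6]
Compare 13 vs 9: take 9 from right. Merged: [1, 6, 9]
Compare 13 vs 15: take 13 from left. Merged: [1, 6, 9, 13]
Compare 25 vs 15: take 15 from right. Merged: [1, 6, 9, 13, 15]
Compare 25 vs 19: take 19 from right. Merged: [1, 6, 9, 13, 15, 19]
Compare 25 vs 24: take 24 from right. Merged: [1, 6, 9, 13, 15, 19, 24]
Append remaining from left: [25]. Merged: [1, 6, 9, 13, 15, 19, 24, 25]

Final merged array: [1, 6, 9, 13, 15, 19, 24, 25]
Total comparisons: 7

The merged array is [1, 6, 9, 13, 15, 19, 24, 25], requiring 7 comparisons. The merge step runs in O(n) time where n is the total number of elements.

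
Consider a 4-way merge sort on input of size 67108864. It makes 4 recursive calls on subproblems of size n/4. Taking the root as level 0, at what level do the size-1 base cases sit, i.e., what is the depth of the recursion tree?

For divide and conquer with division factor 4:

Problem sizes at each level:
Level 0: 67108864
Level 1: 16777216
Level 2: 4194304
Level 3: 1048576
Level 4: 262144
Level 5: 65536
Level 6: 16384
Level 7: 4096
Level 8: 1024
Level 9: 256
Level 10: 64
Level 11: 16
Level 12: 4
Level 13: 1

The root is level 0 and the size-1 base case is level 13 (the tree spans levels 0 through 13, i.e. 14 levels counting the root), so the depth is the number of divisions: log_4(67108864) = 13

The recursion tree depth is log_4(67108864) = 13. At each level, the problem size is divided by 4, so it takes 13 divisions to reduce to a base case of size 1. The algorithm makes 4 recursive calls at each level.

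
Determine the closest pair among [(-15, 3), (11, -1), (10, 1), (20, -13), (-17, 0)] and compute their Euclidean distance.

Computing all pairwise distances among 5 points:

d((-15, 3), (11, -1)) = 26.3059
d((-15, 3), (10, 1)) = 25.0799
d((-15, 3), (20, -13)) = 38.4838
d((-15, 3), (-17, 0)) = 3.6056
d((11, -1), (10, 1)) = 2.2361 <-- minimum
d((11, -1), (20, -13)) = 15.0
d((11, -1), (-17, 0)) = 28.0179
d((10, 1), (20, -13)) = 17.2047
d((10, 1), (-17, 0)) = 27.0185
d((20, -13), (-17, 0)) = 39.2173

Closest pair: (11, -1) and (10, 1) with distance 2.2361

The closest pair is (11, -1) and (10, 1) with Euclidean distance 2.2361. For 5 points, brute-force pairwise comparison is shown above. For large n, the divide-and-conquer algorithm (sort by x, recurse on halves, check the dividing strip) achieves O(n log n).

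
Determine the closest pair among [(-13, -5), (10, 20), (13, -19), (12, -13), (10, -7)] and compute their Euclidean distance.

Computing all pairwise distances among 5 points:

d((-13, -5), (10, 20)) = 33.9706
d((-13, -5), (13, -19)) = 29.5296
d((-13, -5), (12, -13)) = 26.2488
d((-13, -5), (10, -7)) = 23.0868
d((10, 20), (13, -19)) = 39.1152
d((10, 20), (12, -13)) = 33.0606
d((10, 20), (10, -7)) = 27.0
d((13, -19), (12, -13)) = 6.0828 <-- minimum
d((13, -19), (10, -7)) = 12.3693
d((12, -13), (10, -7)) = 6.3246

Closest pair: (13, -19) and (12, -13) with distance 6.0828

The closest pair is (13, -19) and (12, -13) with Euclidean distance 6.0828. For 5 points, brute-force pairwise comparison is shown above. For large n, the divide-and-conquer algorithm (sort by x, recurse on halves, check the dividing strip) achieves O(n log n).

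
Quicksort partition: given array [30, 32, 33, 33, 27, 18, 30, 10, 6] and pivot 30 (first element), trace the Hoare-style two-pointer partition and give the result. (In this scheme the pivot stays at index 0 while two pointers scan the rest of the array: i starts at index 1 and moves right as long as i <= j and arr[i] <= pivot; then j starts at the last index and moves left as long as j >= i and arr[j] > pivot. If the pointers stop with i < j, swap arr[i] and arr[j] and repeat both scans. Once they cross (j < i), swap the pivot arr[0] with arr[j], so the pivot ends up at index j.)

Hoare-style two-pointer partition with pivot = 30:

Initial array: [30, 32, 33, 33, 27, 18, 30, 10, 6]

Pointers start at i = 1, j = 8.
i stops at index 1 (arr[1]=32 > 30), j stops at index 8 (arr[8]=6 <= 30): swap arr[1] and arr[8], array becomes [30, 6, 33, 33, 27, 18, 30, 10, 32]
i stops at index 2 (arr[2]=33 > 30), j stops at index 7 (arr[7]=10 <= 30): swap arr[2] and arr[7], array becomes [30, 6, 10, 33, 27, 18, 30, 33, 32]
i stops at index 3 (arr[3]=33 > 30), j stops at index 6 (arr[6]=30 <= 30): swap arr[3] and arr[6], array becomes [30, 6, 10, 30, 27, 18, 33, 33, 32]
i ends at 6, j ends at 5: the pointers have crossed (j < i), so scanning stops.

Swap pivot arr[0] with arr[5] to place pivot at position 5: [18, 6, 10, 30, 27, 30, 33, 33, 32]
Pivot position: 5

After partitioning with pivot 30, the array becomes [18, 6, 10, 30, 27, 30, 33, 33, 32]. The pivot is placed at index 5. All elements to the left of the pivot are <= 30, and all elements to the right are > 30.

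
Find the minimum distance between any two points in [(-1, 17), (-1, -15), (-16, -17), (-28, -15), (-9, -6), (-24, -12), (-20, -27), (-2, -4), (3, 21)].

Computing all pairwise distances among 9 points:

d((-1, 17), (-1, -15)) = 32.0
d((-1, 17), (-16, -17)) = 37.1618
d((-1, 17), (-28, -15)) = 41.8688
d((-1, 17), (-9, -6)) = 24.3516
d((-1, 17), (-24, -12)) = 37.0135
d((-1, 17), (-20, -27)) = 47.927
d((-1, 17), (-2, -4)) = 21.0238
d((-1, 17), (3, 21)) = 5.6569
d((-1, -15), (-16, -17)) = 15.1327
d((-1, -15), (-28, -15)) = 27.0
d((-1, -15), (-9, -6)) = 12.0416
d((-1, -15), (-24, -12)) = 23.1948
d((-1, -15), (-20, -27)) = 22.4722
d((-1, -15), (-2, -4)) = 11.0454
d((-1, -15), (3, 21)) = 36.2215
d((-16, -17), (-28, -15)) = 12.1655
d((-16, -17), (-9, -6)) = 13.0384
d((-16, -17), (-24, -12)) = 9.434
d((-16, -17), (-20, -27)) = 10.7703
d((-16, -17), (-2, -4)) = 19.105
d((-16, -17), (3, 21)) = 42.4853
d((-28, -15), (-9, -6)) = 21.0238
d((-28, -15), (-24, -12)) = 5.0 <-- minimum
d((-28, -15), (-20, -27)) = 14.4222
d((-28, -15), (-2, -4)) = 28.2312
d((-28, -15), (3, 21)) = 47.5079
d((-9, -6), (-24, -12)) = 16.1555
d((-9, -6), (-20, -27)) = 23.7065
d((-9, -6), (-2, -4)) = 7.2801
d((-9, -6), (3, 21)) = 29.5466
d((-24, -12), (-20, -27)) = 15.5242
d((-24, -12), (-2, -4)) = 23.4094
d((-24, -12), (3, 21)) = 42.638
d((-20, -27), (-2, -4)) = 29.2062
d((-20, -27), (3, 21)) = 53.2259
d((-2, -4), (3, 21)) = 25.4951

Closest pair: (-28, -15) and (-24, -12) with distance 5.0

The closest pair is (-28, -15) and (-24, -12) with Euclidean distance 5.0. For 9 points, brute-force pairwise comparison is shown above. For large n, the divide-and-conquer algorithm (sort by x, recurse on halves, check the dividing strip) achieves O(n log n).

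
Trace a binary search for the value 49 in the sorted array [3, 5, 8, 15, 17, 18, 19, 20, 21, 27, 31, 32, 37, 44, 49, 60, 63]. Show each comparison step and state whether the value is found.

Binary search for 49 in [3, 5, 8, 15, 17, 18, 19, 20, 21, 27, 31, 32, 37, 44, 49, 60, 63]:

lo=0, hi=16, mid=8, arr[mid]=21 -> 21 < 49, search right half
lo=9, hi=16, mid=12, arr[mid]=37 -> 37 < 49, search right half
lo=13, hi=16, mid=14, arr[mid]=49 -> Found target at index 14!

Binary search finds 49 at index 14 after 3 comparisons. The search repeatedly halves the search space by comparing with the middle element.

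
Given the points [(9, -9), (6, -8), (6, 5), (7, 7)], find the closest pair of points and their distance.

Computing all pairwise distances among 4 points:

d((9, -9), (6, -8)) = 3.1623
d((9, -9), (6, 5)) = 14.3178
d((9, -9), (7, 7)) = 16.1245
d((6, -8), (6, 5)) = 13.0
d((6, -8), (7, 7)) = 15.0333
d((6, 5), (7, 7)) = 2.2361 <-- minimum

Closest pair: (6, 5) and (7, 7) with distance 2.2361

The closest pair is (6, 5) and (7, 7) with Euclidean distance 2.2361. For 4 points, brute-force pairwise comparison is shown above. For large n, the divide-and-conquer algorithm (sort by x, recurse on halves, check the dividing strip) achieves O(n log n).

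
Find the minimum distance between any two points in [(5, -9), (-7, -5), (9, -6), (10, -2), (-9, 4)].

Computing all pairwise distances among 5 points:

d((5, -9), (-7, -5)) = 12.6491
d((5, -9), (9, -6)) = 5.0
d((5, -9), (10, -2)) = 8.6023
d((5, -9), (-9, 4)) = 19.105
d((-7, -5), (9, -6)) = 16.0312
d((-7, -5), (10, -2)) = 17.2627
d((-7, -5), (-9, 4)) = 9.2195
d((9, -6), (10, -2)) = 4.1231 <-- minimum
d((9, -6), (-9, 4)) = 20.5913
d((10, -2), (-9, 4)) = 19.9249

Closest pair: (9, -6) and (10, -2) with distance 4.1231

The closest pair is (9, -6) and (10, -2) with Euclidean distance 4.1231. For 5 points, brute-force pairwise comparison is shown above. For large n, the divide-and-conquer algorithm (sort by x, recurse on halves, check the dividing strip) achieves O(n log n).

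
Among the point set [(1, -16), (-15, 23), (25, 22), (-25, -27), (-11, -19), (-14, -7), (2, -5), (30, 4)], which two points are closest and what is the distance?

Computing all pairwise distances among 8 points:

d((1, -16), (-15, 23)) = 42.1545
d((1, -16), (25, 22)) = 44.9444
d((1, -16), (-25, -27)) = 28.2312
d((1, -16), (-11, -19)) = 12.3693
d((1, -16), (-14, -7)) = 17.4929
d((1, -16), (2, -5)) = 11.0454 <-- minimum
d((1, -16), (30, 4)) = 35.2278
d((-15, 23), (25, 22)) = 40.0125
d((-15, 23), (-25, -27)) = 50.9902
d((-15, 23), (-11, -19)) = 42.19
d((-15, 23), (-14, -7)) = 30.0167
d((-15, 23), (2, -5)) = 32.7567
d((-15, 23), (30, 4)) = 48.8467
d((25, 22), (-25, -27)) = 70.0071
d((25, 22), (-11, -19)) = 54.5619
d((25, 22), (-14, -7)) = 48.6004
d((25, 22), (2, -5)) = 35.4683
d((25, 22), (30, 4)) = 18.6815
d((-25, -27), (-11, -19)) = 16.1245
d((-25, -27), (-14, -7)) = 22.8254
d((-25, -27), (2, -5)) = 34.8281
d((-25, -27), (30, 4)) = 63.1348
d((-11, -19), (-14, -7)) = 12.3693
d((-11, -19), (2, -5)) = 19.105
d((-11, -19), (30, 4)) = 47.0106
d((-14, -7), (2, -5)) = 16.1245
d((-14, -7), (30, 4)) = 45.3542
d((2, -5), (30, 4)) = 29.4109

Closest pair: (1, -16) and (2, -5) with distance 11.0454

The closest pair is (1, -16) and (2, -5) with Euclidean distance 11.0454. For 8 points, brute-force pairwise comparison is shown above. For large n, the divide-and-conquer algorithm (sort by x, recurse on halves, check the dividing strip) achieves O(n log n).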